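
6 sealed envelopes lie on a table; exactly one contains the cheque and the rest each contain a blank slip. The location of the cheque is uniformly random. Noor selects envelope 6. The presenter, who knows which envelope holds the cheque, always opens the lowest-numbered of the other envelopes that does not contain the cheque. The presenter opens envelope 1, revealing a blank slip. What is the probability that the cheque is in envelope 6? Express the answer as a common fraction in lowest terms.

1/5

Condition on the true location of the cheque.
If it is in envelope 1 (prior 1/6): the presenter opened envelope 1, so this case is ruled out; weight (1/6)·0 = 0.
If it is in any of envelopes 2, 3, 4, 5, and 6 (prior 1/6 each): envelope 1 is the lowest-numbered option available, probability 1; weight (1/6)·1 = 1/6 each.
The weights sum to 5/6.
So P(the cheque in envelope 6 | the presenter opened envelope 1) = (1/6) / (5/6) = 1/5.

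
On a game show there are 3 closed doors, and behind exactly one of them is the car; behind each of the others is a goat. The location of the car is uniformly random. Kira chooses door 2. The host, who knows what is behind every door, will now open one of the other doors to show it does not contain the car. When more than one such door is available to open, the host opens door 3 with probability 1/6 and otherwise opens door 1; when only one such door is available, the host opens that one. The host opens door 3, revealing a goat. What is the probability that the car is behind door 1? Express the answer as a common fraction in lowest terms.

6/7

Apply Bayes' rule, conditioning on where the car actually is.
If it is behind door 1 (prior 1/3): only door 3 is available, probability 1; weight (1/3)·1 = 1/3.
If it is behind door 2 (prior 1/3): door 3 is available, opened with probability 1/6; weight (1/3)·(1/6) = 1/18.
If it is behind door 3 (prior 1/3): the host opened door 3, so this case is ruled out; weight (1/3)·0 = 0.
The weights sum to 7/18.
So P(the car behind door 1 | the host opened door 3) = (1/3) / (7/18) = 6/7.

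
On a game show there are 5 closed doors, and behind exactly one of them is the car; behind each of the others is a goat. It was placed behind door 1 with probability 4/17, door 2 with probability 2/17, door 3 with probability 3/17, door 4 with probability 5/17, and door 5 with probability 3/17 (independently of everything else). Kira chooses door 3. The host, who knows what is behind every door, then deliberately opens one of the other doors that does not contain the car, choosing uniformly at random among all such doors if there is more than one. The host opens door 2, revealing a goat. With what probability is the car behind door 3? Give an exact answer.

Condition on the true location of the car.
If it is behind door 1 (prior 4/17): the host has 3 equally likely choices, so probability 1/3; weight (4/17)·(1/3) = 4/51.
If it is behind door 2 (prior 2/17): the host opened door 2, so this case is ruled out; weight (2/17)·0 = 0.
If it is behind door 3 (prior 3/17): the host has 4 equally likely choices, so probability 1/4; weight (3/17)·(1/4) = 3/68.
If it is behind door 4 (prior 5/17): the host has 3 equally likely choices, so probability 1/3; weight (5/17)·(1/3) = 5/51.
If it is behind door 5 (prior 3/17): the host has 3 equally likely choices, so probability 1/3; weight (3/17)·(1/3) = 1/17.
The weights sum to 19/68.
So P(the car behind door 3 | the host opened door 2) = (3/68) / (19/68) = 3/19.

3/19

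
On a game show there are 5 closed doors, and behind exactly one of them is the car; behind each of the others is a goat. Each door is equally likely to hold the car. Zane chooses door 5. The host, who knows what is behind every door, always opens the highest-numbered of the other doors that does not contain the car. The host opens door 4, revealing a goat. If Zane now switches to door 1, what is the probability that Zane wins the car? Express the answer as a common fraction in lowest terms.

1/4

Consider each possible location of the car in turn.
If it is behind any of doors 1, 2, 3, and 5 (prior 1/5 each): door 4 is the highest-numbered option available, probability 1; weight (1/5)·1 = 1/5 each.
If it is behind door 4 (prior 1/5): the host opened door 4, so this case is ruled out; weight (1/5)·0 = 0.
The weights sum to 4/5.
So P(the car behind door 1 | the host opened door 4) = (1/5) / (4/5) = 1/4.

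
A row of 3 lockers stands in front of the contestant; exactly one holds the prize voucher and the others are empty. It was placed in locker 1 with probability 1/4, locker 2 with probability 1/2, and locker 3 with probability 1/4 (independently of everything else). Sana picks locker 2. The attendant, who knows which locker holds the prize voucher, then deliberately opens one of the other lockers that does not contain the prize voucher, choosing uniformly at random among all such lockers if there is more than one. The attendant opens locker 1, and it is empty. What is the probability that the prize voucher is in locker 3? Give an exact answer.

Consider each possible location of the prize voucher in turn.
If it is in locker 1 (prior 1/4): the attendant opened locker 1, so this case is ruled out; weight (1/4)·0 = 0.
If it is in locker 2 (prior 1/2): the attendant has 2 equally likely choices, so probability 1/2; weight (1/2)·(1/2) = 1/4.
If it is in locker 3 (prior 1/4): the attendant has no choice, probability 1; weight (1/4)·1 = 1/4.
The weights sum to 1/2.
So P(the prize voucher in locker 3 | the attendant opened locker 1) = (1/4) / (1/2) = 1/2.

1/2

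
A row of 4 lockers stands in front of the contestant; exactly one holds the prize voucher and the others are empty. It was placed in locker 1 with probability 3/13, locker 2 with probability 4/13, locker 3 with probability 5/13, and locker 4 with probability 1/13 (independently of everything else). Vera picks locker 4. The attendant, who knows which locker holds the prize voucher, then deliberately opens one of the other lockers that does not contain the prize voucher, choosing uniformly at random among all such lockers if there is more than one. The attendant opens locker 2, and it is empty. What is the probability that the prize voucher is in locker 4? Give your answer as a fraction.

Consider each possible location of the prize voucher in turn.
If it is in locker 1 (prior 3/13): the attendant has 2 equally likely choices, so probability 1/2; weight (3/13)·(1/2) = 3/26.
If it is in locker 2 (prior 4/13): the attendant opened locker 2, so this case is ruled out; weight (4/13)·0 = 0.
If it is in locker 3 (prior 5/13): the attendant has 2 equally likely choices, so probability 1/2; weight (5/13)·(1/2) = 5/26.
If it is in locker 4 (prior 1/13): the attendant has 3 equally likely choices, so probability 1/3; weight (1/13)·(1/3) = 1/39.
The weights sum to 1/3.
So P(the prize voucher in locker 4 | the attendant opened locker 2) = (1/39) / (1/3) = 1/13.

1/13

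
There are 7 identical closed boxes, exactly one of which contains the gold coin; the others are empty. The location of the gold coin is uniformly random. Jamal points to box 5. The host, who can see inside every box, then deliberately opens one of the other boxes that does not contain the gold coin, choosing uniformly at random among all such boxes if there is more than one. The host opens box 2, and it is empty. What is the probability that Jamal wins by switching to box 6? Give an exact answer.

6/35

Apply Bayes' rule, conditioning on where the gold coin actually is.
If it is in any of boxes 1, 3, 4, 6, and 7 (prior 1/7 each): the host has 5 equally likely choices, so probability 1/5; weight (1/7)·(1/5) = 1/35 each.
If it is in box 2 (prior 1/7): the host opened box 2, so this case is ruled out; weight (1/7)·0 = 0.
If it is in box 5 (prior 1/7): the host has 6 equally likely choices, so probability 1/6; weight (1/7)·(1/6) = 1/42.
The weights sum to 1/6.
So P(the gold coin in box 6 | the host opened box 2) = (1/35) / (1/6) = 6/35.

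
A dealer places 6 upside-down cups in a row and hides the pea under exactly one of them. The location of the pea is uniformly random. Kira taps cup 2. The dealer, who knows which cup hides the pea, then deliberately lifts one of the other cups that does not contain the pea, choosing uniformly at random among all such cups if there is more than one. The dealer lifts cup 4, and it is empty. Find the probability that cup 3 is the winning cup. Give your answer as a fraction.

Condition on the true location of the pea.
If it is under any of cups 1, 3, 5, and 6 (prior 1/6 each): the dealer has 4 equally likely choices, so probability 1/4; weight (1/6)·(1/4) = 1/24 each.
If it is under cup 2 (prior 1/6): the dealer has 5 equally likely choices, so probability 1/5; weight (1/6)·(1/5) = 1/30.
If it is under cup 4 (prior 1/6): the dealer opened cup 4, so this case is ruled out; weight (1/6)·0 = 0.
The weights sum to 1/5.
So P(the pea under cup 3 | the dealer opened cup 4) = (1/24) / (1/5) = 5/24.

5/24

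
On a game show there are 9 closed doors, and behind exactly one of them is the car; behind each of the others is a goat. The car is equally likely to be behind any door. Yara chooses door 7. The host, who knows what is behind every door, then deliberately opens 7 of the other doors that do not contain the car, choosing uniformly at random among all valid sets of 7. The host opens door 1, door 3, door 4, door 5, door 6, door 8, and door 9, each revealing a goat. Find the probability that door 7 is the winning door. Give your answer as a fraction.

1/9

Condition on the true location of the car.
If it is behind any of doors 1, 3, 4, 5, 6, 8, and 9 (prior 1/9 each): that door was opened and seen not to hold the prize — ruled out; weight (1/9)·0 = 0 each.
If it is behind door 2 (prior 1/9): the host has no choice, probability 1; weight (1/9)·1 = 1/9.
If it is behind door 7 (prior 1/9): the host has 8 equally likely choices, so probability 1/8; weight (1/9)·(1/8) = 1/72.
The weights sum to 1/8.
So P(the car behind door 7 | the host opened door 1, door 3, door 4, door 5, door 6, door 8, and door 9) = (1/72) / (1/8) = 1/9.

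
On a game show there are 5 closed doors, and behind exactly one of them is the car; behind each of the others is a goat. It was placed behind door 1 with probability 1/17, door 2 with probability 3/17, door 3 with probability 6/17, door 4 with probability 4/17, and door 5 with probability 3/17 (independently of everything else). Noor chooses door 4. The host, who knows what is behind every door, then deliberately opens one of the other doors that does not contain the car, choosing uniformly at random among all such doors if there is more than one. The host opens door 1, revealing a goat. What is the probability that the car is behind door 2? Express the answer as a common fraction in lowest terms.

1/5

Consider each possible location of the car in turn.
If it is behind door 1 (prior 1/17): the host opened door 1, so this case is ruled out; weight (1/17)·0 = 0.
If it is behind either of doors 2 and 5 (prior 3/17 each): the host has 3 equally likely choices, so probability 1/3; weight (3/17)·(1/3) = 1/17 each.
If it is behind door 3 (prior 6/17): the host has 3 equally likely choices, so probability 1/3; weight (6/17)·(1/3) = 2/17.
If it is behind door 4 (prior 4/17): the host has 4 equally likely choices, so probability 1/4; weight (4/17)·(1/4) = 1/17.
The weights sum to 5/17.
So P(the car behind door 2 | the host opened door 1) = (1/17) / (5/17) = 1/5.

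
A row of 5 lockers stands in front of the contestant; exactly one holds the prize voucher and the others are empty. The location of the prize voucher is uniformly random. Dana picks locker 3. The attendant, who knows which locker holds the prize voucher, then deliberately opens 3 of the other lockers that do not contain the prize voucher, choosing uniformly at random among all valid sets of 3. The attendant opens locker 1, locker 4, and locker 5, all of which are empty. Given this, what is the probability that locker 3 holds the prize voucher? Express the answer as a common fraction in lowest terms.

1/5

Apply Bayes' rule, conditioning on where the prize voucher actually is.
If it is in any of lockers 1, 4, and 5 (prior 1/5 each): that locker was opened and seen not to hold the prize — ruled out; weight (1/5)·0 = 0 each.
If it is in locker 2 (prior 1/5): the attendant has no choice, probability 1; weight (1/5)·1 = 1/5.
If it is in locker 3 (prior 1/5): the attendant has 4 equally likely choices, so probability 1/4; weight (1/5)·(1/4) = 1/20.
The weights sum to 1/4.
So P(the prize voucher in locker 3 | the attendant opened locker 1, locker 4, and locker 5) = (1/20) / (1/4) = 1/5.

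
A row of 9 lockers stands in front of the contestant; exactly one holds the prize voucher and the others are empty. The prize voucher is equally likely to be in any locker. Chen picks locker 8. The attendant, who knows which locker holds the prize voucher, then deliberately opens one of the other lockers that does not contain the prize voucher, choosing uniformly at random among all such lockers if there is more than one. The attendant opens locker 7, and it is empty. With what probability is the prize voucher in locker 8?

Consider each possible location of the prize voucher in turn.
If it is in any of lockers 1, 2, 3, 4, 5, 6, and 9 (prior 1/9 each): the attendant has 7 equally likely choices, so probability 1/7; weight (1/9)·(1/7) = 1/63 each.
If it is in locker 7 (prior 1/9): the attendant opened locker 7, so this case is ruled out; weight (1/9)·0 = 0.
If it is in locker 8 (prior 1/9): the attendant has 8 equally likely choices, so probability 1/8; weight (1/9)·(1/8) = 1/72.
The weights sum to 1/8.
So P(the prize voucher in locker 8 | the attendant opened locker 7) = (1/72) / (1/8) = 1/9.

1/9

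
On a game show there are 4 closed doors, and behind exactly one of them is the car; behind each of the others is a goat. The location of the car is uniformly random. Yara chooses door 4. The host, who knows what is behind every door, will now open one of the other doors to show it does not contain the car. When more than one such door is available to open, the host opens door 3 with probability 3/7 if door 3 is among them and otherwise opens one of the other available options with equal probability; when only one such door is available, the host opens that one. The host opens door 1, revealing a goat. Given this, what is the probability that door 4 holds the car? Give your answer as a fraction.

Apply Bayes' rule, conditioning on where the car actually is.
If it is behind door 1 (prior 1/4): the host opened door 1, so this case is ruled out; weight (1/4)·0 = 0.
If it is behind door 2 (prior 1/4): door 3 is available but not opened, probability 4/7; weight (1/4)·(4/7) = 1/7.
If it is behind door 3 (prior 1/4): door 3 holds the prize so is unavailable; the host chooses uniformly among the 2 others, probability 1/2; weight (1/4)·(1/2) = 1/8.
If it is behind door 4 (prior 1/4): door 3 is available but not opened; door 1 gets probability (1 − 3/7)/2 = 2/7; weight (1/4)·(2/7) = 1/14.
The weights sum to 19/56.
So P(the car behind door 4 | the host opened door 1) = (1/14) / (19/56) = 4/19.

4/19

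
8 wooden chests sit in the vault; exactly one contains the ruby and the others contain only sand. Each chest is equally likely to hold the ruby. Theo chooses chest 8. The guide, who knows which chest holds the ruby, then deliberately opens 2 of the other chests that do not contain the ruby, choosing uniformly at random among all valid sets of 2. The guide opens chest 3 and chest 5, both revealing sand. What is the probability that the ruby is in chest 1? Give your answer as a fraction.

Apply Bayes' rule, conditioning on where the ruby actually is.
If it is in any of chests 1, 2, 4, 6, and 7 (prior 1/8 each): the guide has 15 equally likely choices, so probability 1/15; weight (1/8)·(1/15) = 1/120 each.
If it is in either of chests 3 and 5 (prior 1/8 each): that chest was opened and seen not to hold the prize — ruled out; weight (1/8)·0 = 0 each.
If it is in chest 8 (prior 1/8): the guide has 21 equally likely choices, so probability 1/21; weight (1/8)·(1/21) = 1/168.
The weights sum to 1/21.
So P(the ruby in chest 1 | the guide opened chest 3 and chest 5) = (1/120) / (1/21) = 7/40.

7/40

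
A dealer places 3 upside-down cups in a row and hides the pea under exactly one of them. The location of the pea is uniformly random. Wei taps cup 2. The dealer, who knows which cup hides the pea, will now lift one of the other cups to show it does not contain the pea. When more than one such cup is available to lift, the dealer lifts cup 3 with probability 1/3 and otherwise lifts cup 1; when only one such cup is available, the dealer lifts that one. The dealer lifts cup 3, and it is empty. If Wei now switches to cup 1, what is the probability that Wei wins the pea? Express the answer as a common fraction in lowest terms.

3/4

Apply Bayes' rule, conditioning on where the pea actually is.
If it is under cup 1 (prior 1/3): only cup 3 is available, probability 1; weight (1/3)·1 = 1/3.
If it is under cup 2 (prior 1/3): cup 3 is available, opened with probability 1/3; weight (1/3)·(1/3) = 1/9.
If it is under cup 3 (prior 1/3): the dealer opened cup 3, so this case is ruled out; weight (1/3)·0 = 0.
The weights sum to 4/9.
So P(the pea under cup 1 | the dealer opened cup 3) = (1/3) / (4/9) = 3/4.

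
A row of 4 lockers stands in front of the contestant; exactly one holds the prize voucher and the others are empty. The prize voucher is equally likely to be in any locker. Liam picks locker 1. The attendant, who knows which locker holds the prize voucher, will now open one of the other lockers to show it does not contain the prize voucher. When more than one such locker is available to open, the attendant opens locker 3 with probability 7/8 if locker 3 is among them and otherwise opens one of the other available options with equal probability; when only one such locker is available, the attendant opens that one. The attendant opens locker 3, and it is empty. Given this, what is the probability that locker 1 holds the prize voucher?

Consider each possible location of the prize voucher in turn.
If it is in any of lockers 1, 2, and 4 (prior 1/4 each): locker 3 is available, opened with probability 7/8; weight (1/4)·(7/8) = 7/32 each.
If it is in locker 3 (prior 1/4): the attendant opened locker 3, so this case is ruled out; weight (1/4)·0 = 0.
The weights sum to 21/32.
So P(the prize voucher in locker 1 | the attendant opened locker 3) = (7/32) / (21/32) = 1/3.

1/3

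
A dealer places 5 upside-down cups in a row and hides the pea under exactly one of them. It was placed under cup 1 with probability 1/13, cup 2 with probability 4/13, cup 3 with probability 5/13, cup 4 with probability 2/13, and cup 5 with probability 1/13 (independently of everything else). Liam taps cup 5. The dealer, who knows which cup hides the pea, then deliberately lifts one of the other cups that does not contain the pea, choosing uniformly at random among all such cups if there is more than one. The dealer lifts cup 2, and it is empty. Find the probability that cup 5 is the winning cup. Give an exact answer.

3/35

Consider each possible location of the pea in turn.
If it is under cup 1 (prior 1/13): the dealer has 3 equally likely choices, so probability 1/3; weight (1/13)·(1/3) = 1/39.
If it is under cup 2 (prior 4/13): the dealer opened cup 2, so this case is ruled out; weight (4/13)·0 = 0.
If it is under cup 3 (prior 5/13): the dealer has 3 equally likely choices, so probability 1/3; weight (5/13)·(1/3) = 5/39.
If it is under cup 4 (prior 2/13): the dealer has 3 equally likely choices, so probability 1/3; weight (2/13)·(1/3) = 2/39.
If it is under cup 5 (prior 1/13): the dealer has 4 equally likely choices, so probability 1/4; weight (1/13)·(1/4) = 1/52.
The weights sum to 35/156.
So P(the pea under cup 5 | the dealer opened cup 2) = (1/52) / (35/156) = 3/35.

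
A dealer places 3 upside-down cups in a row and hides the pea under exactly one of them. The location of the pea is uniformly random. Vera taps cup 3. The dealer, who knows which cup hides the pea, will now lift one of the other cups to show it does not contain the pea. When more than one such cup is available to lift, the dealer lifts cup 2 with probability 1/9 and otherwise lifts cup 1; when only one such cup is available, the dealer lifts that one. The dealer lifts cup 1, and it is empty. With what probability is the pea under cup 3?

8/17

Consider each possible location of the pea in turn.
If it is under cup 1 (prior 1/3): the dealer opened cup 1, so this case is ruled out; weight (1/3)·0 = 0.
If it is under cup 2 (prior 1/3): only cup 1 is available, probability 1; weight (1/3)·1 = 1/3.
If it is under cup 3 (prior 1/3): cup 2 is available but not opened, probability 8/9; weight (1/3)·(8/9) = 8/27.
The weights sum to 17/27.
So P(the pea under cup 3 | the dealer opened cup 1) = (8/27) / (17/27) = 8/17.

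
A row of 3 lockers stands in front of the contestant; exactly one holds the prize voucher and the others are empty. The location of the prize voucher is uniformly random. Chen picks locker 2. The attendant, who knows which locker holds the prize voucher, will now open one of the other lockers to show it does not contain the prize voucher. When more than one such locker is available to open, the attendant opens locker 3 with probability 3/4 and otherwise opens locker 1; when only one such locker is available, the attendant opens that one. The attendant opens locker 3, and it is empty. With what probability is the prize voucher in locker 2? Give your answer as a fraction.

Apply Bayes' rule, conditioning on where the prize voucher actually is.
If it is in locker 1 (prior 1/3): only locker 3 is available, probability 1; weight (1/3)·1 = 1/3.
If it is in locker 2 (prior 1/3): locker 3 is available, opened with probability 3/4; weight (1/3)·(3/4) = 1/4.
If it is in locker 3 (prior 1/3): the attendant opened locker 3, so this case is ruled out; weight (1/3)·0 = 0.
The weights sum to 7/12.
So P(the prize voucher in locker 2 | the attendant opened locker 3) = (1/4) / (7/12) = 3/7.

3/7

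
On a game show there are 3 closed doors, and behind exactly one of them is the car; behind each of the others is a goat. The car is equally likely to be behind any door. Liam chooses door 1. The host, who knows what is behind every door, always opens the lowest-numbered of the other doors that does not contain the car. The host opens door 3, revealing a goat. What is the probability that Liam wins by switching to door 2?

Condition on the true location of the car.
If it is behind door 1 (prior 1/3): the host would have opened door 2 instead, probability 0; weight (1/3)·0 = 0.
If it is behind door 2 (prior 1/3): door 3 is the lowest-numbered option available, probability 1; weight (1/3)·1 = 1/3.
If it is behind door 3 (prior 1/3): the host opened door 3, so this case is ruled out; weight (1/3)·0 = 0.
The weights sum to 1/3.
So P(the car behind door 2 | the host opened door 3) = (1/3) / (1/3) = 1.

1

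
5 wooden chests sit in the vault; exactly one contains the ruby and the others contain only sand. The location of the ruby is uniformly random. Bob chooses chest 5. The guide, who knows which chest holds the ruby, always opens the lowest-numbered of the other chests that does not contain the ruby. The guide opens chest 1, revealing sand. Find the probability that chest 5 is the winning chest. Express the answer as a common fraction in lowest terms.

1/4

Condition on the true location of the ruby.
If it is in chest 1 (prior 1/5): the guide opened chest 1, so this case is ruled out; weight (1/5)·0 = 0.
If it is in any of chests 2, 3, 4, and 5 (prior 1/5 each): chest 1 is the lowest-numbered option available, probability 1; weight (1/5)·1 = 1/5 each.
The weights sum to 4/5.
So P(the ruby in chest 5 | the guide opened chest 1) = (1/5) / (4/5) = 1/4.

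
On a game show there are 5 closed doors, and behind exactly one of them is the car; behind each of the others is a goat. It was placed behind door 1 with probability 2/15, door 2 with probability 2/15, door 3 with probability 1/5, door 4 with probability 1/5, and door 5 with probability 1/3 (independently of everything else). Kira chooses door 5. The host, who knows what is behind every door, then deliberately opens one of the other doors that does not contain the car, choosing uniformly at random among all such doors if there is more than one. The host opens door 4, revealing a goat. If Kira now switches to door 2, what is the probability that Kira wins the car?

Condition on the true location of the car.
If it is behind either of doors 1 and 2 (prior 2/15 each): the host has 3 equally likely choices, so probability 1/3; weight (2/15)·(1/3) = 2/45 each.
If it is behind door 3 (prior 1/5): the host has 3 equally likely choices, so probability 1/3; weight (1/5)·(1/3) = 1/15.
If it is behind door 4 (prior 1/5): the host opened door 4, so this case is ruled out; weight (1/5)·0 = 0.
If it is behind door 5 (prior 1/3): the host has 4 equally likely choices, so probability 1/4; weight (1/3)·(1/4) = 1/12.
The weights sum to 43/180.
So P(the car behind door 2 | the host opened door 4) = (2/45) / (43/180) = 8/43.

8/43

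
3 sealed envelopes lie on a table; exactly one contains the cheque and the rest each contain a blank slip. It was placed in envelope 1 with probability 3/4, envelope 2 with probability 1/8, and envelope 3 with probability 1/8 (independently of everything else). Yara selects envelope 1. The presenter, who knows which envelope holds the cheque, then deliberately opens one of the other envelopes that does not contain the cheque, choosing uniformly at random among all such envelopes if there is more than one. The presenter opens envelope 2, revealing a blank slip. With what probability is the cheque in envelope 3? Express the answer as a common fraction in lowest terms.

1/4

Consider each possible location of the cheque in turn.
If it is in envelope 1 (prior 3/4): the presenter has 2 equally likely choices, so probability 1/2; weight (3/4)·(1/2) = 3/8.
If it is in envelope 2 (prior 1/8): the presenter opened envelope 2, so this case is ruled out; weight (1/8)·0 = 0.
If it is in envelope 3 (prior 1/8): the presenter has no choice, probability 1; weight (1/8)·1 = 1/8.
The weights sum to 1/2.
So P(the cheque in envelope 3 | the presenter opened envelope 2) = (1/8) / (1/2) = 1/4.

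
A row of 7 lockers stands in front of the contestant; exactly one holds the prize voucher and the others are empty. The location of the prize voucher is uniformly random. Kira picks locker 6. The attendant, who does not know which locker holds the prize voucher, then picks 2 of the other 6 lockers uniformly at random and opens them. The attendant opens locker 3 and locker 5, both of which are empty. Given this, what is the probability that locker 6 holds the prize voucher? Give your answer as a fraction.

Because the attendant chose which lockers to open without knowing where the prize voucher is, the choice is independent of the prize location. Learning that none of the 2 opened lockers holds the prize voucher simply rules out those 2 locations and leaves the remaining 5 lockers still equally likely by symmetry.
So P(the prize voucher in locker 6) = 1/5.

1/5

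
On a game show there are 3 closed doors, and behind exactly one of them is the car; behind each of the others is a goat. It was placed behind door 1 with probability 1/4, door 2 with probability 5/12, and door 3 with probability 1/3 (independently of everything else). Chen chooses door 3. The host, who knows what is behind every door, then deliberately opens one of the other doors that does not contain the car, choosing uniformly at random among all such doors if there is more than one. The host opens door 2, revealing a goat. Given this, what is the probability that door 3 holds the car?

2/5

Condition on the true location of the car.
If it is behind door 1 (prior 1/4): the host has no choice, probability 1; weight (1/4)·1 = 1/4.
If it is behind door 2 (prior 5/12): the host opened door 2, so this case is ruled out; weight (5/12)·0 = 0.
If it is behind door 3 (prior 1/3): the host has 2 equally likely choices, so probability 1/2; weight (1/3)·(1/2) = 1/6.
The weights sum to 5/12.
So P(the car behind door 3 | the host opened door 2) = (1/6) / (5/12) = 2/5.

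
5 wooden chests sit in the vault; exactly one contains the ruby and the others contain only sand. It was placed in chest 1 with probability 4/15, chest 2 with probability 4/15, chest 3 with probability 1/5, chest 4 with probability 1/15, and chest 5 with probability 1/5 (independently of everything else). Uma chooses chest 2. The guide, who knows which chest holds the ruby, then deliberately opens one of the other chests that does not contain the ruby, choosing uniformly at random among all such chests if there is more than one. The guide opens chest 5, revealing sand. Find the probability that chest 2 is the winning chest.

3/11

Apply Bayes' rule, conditioning on where the ruby actually is.
If it is in chest 1 (prior 4/15): the guide has 3 equally likely choices, so probability 1/3; weight (4/15)·(1/3) = 4/45.
If it is in chest 2 (prior 4/15): the guide has 4 equally likely choices, so probability 1/4; weight (4/15)·(1/4) = 1/15.
If it is in chest 3 (prior 1/5): the guide has 3 equally likely choices, so probability 1/3; weight (1/5)·(1/3) = 1/15.
If it is in chest 4 (prior 1/15): the guide has 3 equally likely choices, so probability 1/3; weight (1/15)·(1/3) = 1/45.
If it is in chest 5 (prior 1/5): the guide opened chest 5, so this case is ruled out; weight (1/5)·0 = 0.
The weights sum to 11/45.
So P(the ruby in chest 2 | the guide opened chest 5) = (1/15) / (11/45) = 3/11.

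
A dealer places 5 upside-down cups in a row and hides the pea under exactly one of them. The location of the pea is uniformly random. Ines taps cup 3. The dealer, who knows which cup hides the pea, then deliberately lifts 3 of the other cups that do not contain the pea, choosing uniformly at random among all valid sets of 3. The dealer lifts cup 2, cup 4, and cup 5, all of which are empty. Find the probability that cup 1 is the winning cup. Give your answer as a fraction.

4/5

Apply Bayes' rule, conditioning on where the pea actually is.
If it is under cup 1 (prior 1/5): the dealer has no choice, probability 1; weight (1/5)·1 = 1/5.
If it is under any of cups 2, 4, and 5 (prior 1/5 each): that cup was opened and seen not to hold the prize — ruled out; weight (1/5)·0 = 0 each.
If it is under cup 3 (prior 1/5): the dealer has 4 equally likely choices, so probability 1/4; weight (1/5)·(1/4) = 1/20.
The weights sum to 1/4.
So P(the pea under cup 1 | the dealer opened cup 2, cup 4, and cup 5) = (1/5) / (1/4) = 4/5.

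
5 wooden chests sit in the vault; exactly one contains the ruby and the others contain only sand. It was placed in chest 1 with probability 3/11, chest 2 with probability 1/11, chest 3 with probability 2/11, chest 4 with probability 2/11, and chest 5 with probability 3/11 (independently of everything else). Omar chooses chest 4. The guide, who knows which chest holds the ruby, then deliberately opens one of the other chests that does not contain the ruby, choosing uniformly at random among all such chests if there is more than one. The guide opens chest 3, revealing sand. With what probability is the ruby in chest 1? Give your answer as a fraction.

6/17

Consider each possible location of the ruby in turn.
If it is in either of chests 1 and 5 (prior 3/11 each): the guide has 3 equally likely choices, so probability 1/3; weight (3/11)·(1/3) = 1/11 each.
If it is in chest 2 (prior 1/11): the guide has 3 equally likely choices, so probability 1/3; weight (1/11)·(1/3) = 1/33.
If it is in chest 3 (prior 2/11): the guide opened chest 3, so this case is ruled out; weight (2/11)·0 = 0.
If it is in chest 4 (prior 2/11): the guide has 4 equally likely choices, so probability 1/4; weight (2/11)·(1/4) = 1/22.
The weights sum to 17/66.
So P(the ruby in chest 1 | the guide opened chest 3) = (1/11) / (17/66) = 6/17.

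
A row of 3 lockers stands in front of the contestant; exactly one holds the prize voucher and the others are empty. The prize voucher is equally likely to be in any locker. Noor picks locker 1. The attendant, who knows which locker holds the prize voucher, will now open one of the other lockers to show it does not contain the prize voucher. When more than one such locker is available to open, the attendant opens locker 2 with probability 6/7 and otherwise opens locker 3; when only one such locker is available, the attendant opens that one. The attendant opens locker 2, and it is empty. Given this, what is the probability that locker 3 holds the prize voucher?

Apply Bayes' rule, conditioning on where the prize voucher actually is.
If it is in locker 1 (prior 1/3): locker 2 is available, opened with probability 6/7; weight (1/3)·(6/7) = 2/7.
If it is in locker 2 (prior 1/3): the attendant opened locker 2, so this case is ruled out; weight (1/3)·0 = 0.
If it is in locker 3 (prior 1/3): only locker 2 is available, probability 1; weight (1/3)·1 = 1/3.
The weights sum to 13/21.
So P(the prize voucher in locker 3 | the attendant opened locker 2) = (1/3) / (13/21) = 7/13.

7/13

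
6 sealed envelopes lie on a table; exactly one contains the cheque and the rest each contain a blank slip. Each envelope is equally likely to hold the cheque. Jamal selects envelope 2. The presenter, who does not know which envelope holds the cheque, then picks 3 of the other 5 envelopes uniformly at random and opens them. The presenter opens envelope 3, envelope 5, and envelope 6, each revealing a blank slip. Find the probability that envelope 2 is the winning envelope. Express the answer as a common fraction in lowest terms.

Consider each possible location of the cheque in turn.
If it is in any of envelopes 1, 2, and 4 (prior 1/6 each): the presenter picks exactly this set with probability 1/10 regardless, and none is the prize; weight (1/6)·(1/10) = 1/60 each.
If it is in any of envelopes 3, 5, and 6 (prior 1/6 each): that envelope was opened and seen not to hold the prize — ruled out; weight (1/6)·0 = 0 each.
The weights sum to 1/20.
So P(the cheque in envelope 2 | the presenter opened envelope 3, envelope 5, and envelope 6) = (1/60) / (1/20) = 1/3.

1/3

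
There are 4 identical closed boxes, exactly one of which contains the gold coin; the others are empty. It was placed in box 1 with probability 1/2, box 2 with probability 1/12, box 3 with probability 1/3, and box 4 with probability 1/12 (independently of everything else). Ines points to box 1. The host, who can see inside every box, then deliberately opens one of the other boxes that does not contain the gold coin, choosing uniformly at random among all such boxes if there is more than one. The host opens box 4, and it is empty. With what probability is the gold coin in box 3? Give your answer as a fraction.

4/9

Condition on the true location of the gold coin.
If it is in box 1 (prior 1/2): the host has 3 equally likely choices, so probability 1/3; weight (1/2)·(1/3) = 1/6.
If it is in box 2 (prior 1/12): the host has 2 equally likely choices, so probability 1/2; weight (1/12)·(1/2) = 1/24.
If it is in box 3 (prior 1/3): the host has 2 equally likely choices, so probability 1/2; weight (1/3)·(1/2) = 1/6.
If it is in box 4 (prior 1/12): the host opened box 4, so this case is ruled out; weight (1/12)·0 = 0.
The weights sum to 3/8.
So P(the gold coin in box 3 | the host opened box 4) = (1/6) / (3/8) = 4/9.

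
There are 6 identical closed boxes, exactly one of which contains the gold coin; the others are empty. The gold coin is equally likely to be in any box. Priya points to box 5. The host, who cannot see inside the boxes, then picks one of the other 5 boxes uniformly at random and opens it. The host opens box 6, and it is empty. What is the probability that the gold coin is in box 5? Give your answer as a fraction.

1/5

Condition on the true location of the gold coin.
If it is in any of boxes 1, 2, 3, 4, and 5 (prior 1/6 each): the host picks box 6 with probability 1/5 regardless, and it is not the prize; weight (1/6)·(1/5) = 1/30 each.
If it is in box 6 (prior 1/6): the host opened box 6, so this case is ruled out; weight (1/6)·0 = 0.
The weights sum to 1/6.
So P(the gold coin in box 5 | the host opened box 6) = (1/30) / (1/6) = 1/5.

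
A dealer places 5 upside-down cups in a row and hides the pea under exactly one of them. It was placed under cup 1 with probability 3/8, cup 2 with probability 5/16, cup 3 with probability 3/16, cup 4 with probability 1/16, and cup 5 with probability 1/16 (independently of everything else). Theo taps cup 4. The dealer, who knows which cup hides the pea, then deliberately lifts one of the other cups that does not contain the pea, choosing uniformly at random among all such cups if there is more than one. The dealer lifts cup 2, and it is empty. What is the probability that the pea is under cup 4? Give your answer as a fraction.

3/43

Apply Bayes' rule, conditioning on where the pea actually is.
If it is under cup 1 (prior 3/8): the dealer has 3 equally likely choices, so probability 1/3; weight (3/8)·(1/3) = 1/8.
If it is under cup 2 (prior 5/16): the dealer opened cup 2, so this case is ruled out; weight (5/16)·0 = 0.
If it is under cup 3 (prior 3/16): the dealer has 3 equally likely choices, so probability 1/3; weight (3/16)·(1/3) = 1/16.
If it is under cup 4 (prior 1/16): the dealer has 4 equally likely choices, so probability 1/4; weight (1/16)·(1/4) = 1/64.
If it is under cup 5 (prior 1/16): the dealer has 3 equally likely choices, so probability 1/3; weight (1/16)·(1/3) = 1/48.
The weights sum to 43/192.
So P(the pea under cup 4 | the dealer opened cup 2) = (1/64) / (43/192) = 3/43.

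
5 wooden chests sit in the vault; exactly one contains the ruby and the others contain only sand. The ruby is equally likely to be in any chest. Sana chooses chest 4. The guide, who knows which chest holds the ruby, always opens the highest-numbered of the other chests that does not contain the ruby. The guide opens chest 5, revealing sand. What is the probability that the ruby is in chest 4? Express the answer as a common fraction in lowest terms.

Condition on the true location of the ruby.
If it is in any of chests 1, 2, 3, and 4 (prior 1/5 each): chest 5 is the highest-numbered option available, probability 1; weight (1/5)·1 = 1/5 each.
If it is in chest 5 (prior 1/5): the guide opened chest 5, so this case is ruled out; weight (1/5)·0 = 0.
The weights sum to 4/5.
So P(the ruby in chest 4 | the guide opened chest 5) = (1/5) / (4/5) = 1/4.

1/4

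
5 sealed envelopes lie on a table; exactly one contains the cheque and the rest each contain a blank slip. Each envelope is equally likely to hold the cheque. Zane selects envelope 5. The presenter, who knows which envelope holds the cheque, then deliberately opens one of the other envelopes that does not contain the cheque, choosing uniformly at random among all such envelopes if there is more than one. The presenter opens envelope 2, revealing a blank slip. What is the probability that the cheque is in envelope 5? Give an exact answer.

Apply Bayes' rule, conditioning on where the cheque actually is.
If it is in any of envelopes 1, 3, and 4 (prior 1/5 each): the presenter has 3 equally likely choices, so probability 1/3; weight (1/5)·(1/3) = 1/15 each.
If it is in envelope 2 (prior 1/5): the presenter opened envelope 2, so this case is ruled out; weight (1/5)·0 = 0.
If it is in envelope 5 (prior 1/5): the presenter has 4 equally likely choices, so probability 1/4; weight (1/5)·(1/4) = 1/20.
The weights sum to 1/4.
So P(the cheque in envelope 5 | the presenter opened envelope 2) = (1/20) / (1/4) = 1/5.

1/5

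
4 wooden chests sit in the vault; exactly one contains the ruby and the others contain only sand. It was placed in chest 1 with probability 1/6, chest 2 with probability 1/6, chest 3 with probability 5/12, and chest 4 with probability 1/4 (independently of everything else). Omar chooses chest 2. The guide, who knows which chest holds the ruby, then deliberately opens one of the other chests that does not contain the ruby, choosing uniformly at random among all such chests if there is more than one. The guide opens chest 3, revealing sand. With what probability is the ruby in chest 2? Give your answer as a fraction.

4/19

Apply Bayes' rule, conditioning on where the ruby actually is.
If it is in chest 1 (prior 1/6): the guide has 2 equally likely choices, so probability 1/2; weight (1/6)·(1/2) = 1/12.
If it is in chest 2 (prior 1/6): the guide has 3 equally likely choices, so probability 1/3; weight (1/6)·(1/3) = 1/18.
If it is in chest 3 (prior 5/12): the guide opened chest 3, so this case is ruled out; weight (5/12)·0 = 0.
If it is in chest 4 (prior 1/4): the guide has 2 equally likely choices, so probability 1/2; weight (1/4)·(1/2) = 1/8.
The weights sum to 19/72.
So P(the ruby in chest 2 | the guide opened chest 3) = (1/18) / (19/72) = 4/19.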